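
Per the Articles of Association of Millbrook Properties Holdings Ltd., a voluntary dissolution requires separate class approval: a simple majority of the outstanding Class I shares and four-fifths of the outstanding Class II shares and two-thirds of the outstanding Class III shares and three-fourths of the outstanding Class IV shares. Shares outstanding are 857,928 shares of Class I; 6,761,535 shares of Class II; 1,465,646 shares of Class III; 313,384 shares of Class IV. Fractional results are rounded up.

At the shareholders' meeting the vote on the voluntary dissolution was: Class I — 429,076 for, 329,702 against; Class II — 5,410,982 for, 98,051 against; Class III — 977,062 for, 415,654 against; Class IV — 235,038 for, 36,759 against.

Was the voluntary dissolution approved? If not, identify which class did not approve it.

Not approved — the Class III shares did not give the required vote.

Class I: a majority of 857928 is 428965; 428,965 required, 429,076 in favor — approved.
Class II: 4/5 of 6761535 = 5409228; 5,409,228 required, 5,410,982 in favor — approved.
Class III: 2/3 of 1465646 = 977097.33, rounded up to 977098; 977,098 required, 977,062 in favor — not approved.
Class IV: 3/4 of 313384 = 235038; 235,038 required, 235,038 in favor — approved.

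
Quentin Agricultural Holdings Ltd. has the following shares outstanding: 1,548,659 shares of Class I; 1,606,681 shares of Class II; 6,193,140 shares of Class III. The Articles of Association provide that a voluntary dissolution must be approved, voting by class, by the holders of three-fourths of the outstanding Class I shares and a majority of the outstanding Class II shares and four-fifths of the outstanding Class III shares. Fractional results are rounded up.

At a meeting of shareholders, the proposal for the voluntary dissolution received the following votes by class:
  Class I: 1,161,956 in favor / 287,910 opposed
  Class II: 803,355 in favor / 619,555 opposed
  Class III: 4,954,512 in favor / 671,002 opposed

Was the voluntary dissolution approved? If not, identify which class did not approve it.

Class I: 3/4 of 1548659 = 1161494.25, rounded up to 1161495; 1,161,495 required, 1,161,956 in favor — approved.
Class II: a majority of 1606681 is 803341; 803,341 required, 803,355 in favor — approved.
Class III: 4/5 of 6193140 = 4954512; 4,954,512 required, 4,954,512 in favor — approved.

Approved — every class gave the required vote.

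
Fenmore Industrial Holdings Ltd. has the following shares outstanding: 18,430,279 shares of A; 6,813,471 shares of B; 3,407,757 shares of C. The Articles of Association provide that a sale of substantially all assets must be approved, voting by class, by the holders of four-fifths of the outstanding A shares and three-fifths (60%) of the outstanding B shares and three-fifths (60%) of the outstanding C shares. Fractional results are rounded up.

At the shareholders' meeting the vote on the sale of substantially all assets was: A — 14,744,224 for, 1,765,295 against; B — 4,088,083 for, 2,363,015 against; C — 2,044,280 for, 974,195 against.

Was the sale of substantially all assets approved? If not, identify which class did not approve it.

Not approved — the C shares did not give the required vote.

A: 4/5 of 18430279 = 14744223.20, rounded up to 14744224; 14,744,224 required, 14,744,224 in favor — approved.
B: 3/5 of 6813471 = 4088082.60, rounded up to 4088083; 4,088,083 required, 4,088,083 in favor — approved.
C: 3/5 of 3407757 = 2044654.20, rounded up to 2044655; 2,044,655 required, 2,044,280 in favor — not approved.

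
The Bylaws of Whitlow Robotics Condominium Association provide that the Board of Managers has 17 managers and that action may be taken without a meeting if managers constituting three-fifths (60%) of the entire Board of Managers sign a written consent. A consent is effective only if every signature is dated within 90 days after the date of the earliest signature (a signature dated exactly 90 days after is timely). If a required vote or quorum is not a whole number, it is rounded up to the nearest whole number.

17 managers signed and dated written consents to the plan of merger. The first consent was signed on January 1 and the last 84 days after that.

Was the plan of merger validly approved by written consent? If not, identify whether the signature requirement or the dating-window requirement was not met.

Signatures required: three-fifths (60%) of 17 — 3/5 of 17 = 10.20, rounded up to 11, so 11 needed; 17 signed. Sufficient.
Dating window: the latest signature is 84 days after the earliest; the limit is 90 days. Within the window.

Effective — both the signature and dating-window requirements are satisfied.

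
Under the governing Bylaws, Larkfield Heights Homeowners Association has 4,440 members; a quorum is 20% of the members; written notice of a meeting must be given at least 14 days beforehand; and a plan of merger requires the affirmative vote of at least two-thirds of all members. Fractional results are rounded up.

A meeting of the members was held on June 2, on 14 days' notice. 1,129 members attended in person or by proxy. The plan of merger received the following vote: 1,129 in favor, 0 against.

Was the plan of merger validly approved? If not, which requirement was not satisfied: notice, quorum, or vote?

Invalid — vote requirement not satisfied.

Notice: 14 days given; 14 required. Satisfied.
Quorum: 20% of 4,440 = 888; 1,129 present. Satisfied.
Vote: requires two-thirds of all members (4,440); 2/3 of 4440 = 2960, so 2,960 needed; 1,129 in favor. Not satisfied.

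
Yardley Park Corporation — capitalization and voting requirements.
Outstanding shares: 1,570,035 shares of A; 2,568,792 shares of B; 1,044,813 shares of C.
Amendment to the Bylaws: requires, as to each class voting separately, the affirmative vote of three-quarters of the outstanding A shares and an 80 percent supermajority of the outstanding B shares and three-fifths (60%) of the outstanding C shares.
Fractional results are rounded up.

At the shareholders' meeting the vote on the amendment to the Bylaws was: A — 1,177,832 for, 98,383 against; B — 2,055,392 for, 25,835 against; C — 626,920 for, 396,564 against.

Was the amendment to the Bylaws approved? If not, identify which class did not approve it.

A: 3/4 of 1570035 = 1177526.25, rounded up to 1177527; 1,177,527 required, 1,177,832 in favor — approved.
B: 4/5 of 2568792 = 2055033.60, rounded up to 2055034; 2,055,034 required, 2,055,392 in favor — approved.
C: 3/5 of 1044813 = 626887.80, rounded up to 626888; 626,888 required, 626,920 in favor — approved.

Approved — every class gave the required vote.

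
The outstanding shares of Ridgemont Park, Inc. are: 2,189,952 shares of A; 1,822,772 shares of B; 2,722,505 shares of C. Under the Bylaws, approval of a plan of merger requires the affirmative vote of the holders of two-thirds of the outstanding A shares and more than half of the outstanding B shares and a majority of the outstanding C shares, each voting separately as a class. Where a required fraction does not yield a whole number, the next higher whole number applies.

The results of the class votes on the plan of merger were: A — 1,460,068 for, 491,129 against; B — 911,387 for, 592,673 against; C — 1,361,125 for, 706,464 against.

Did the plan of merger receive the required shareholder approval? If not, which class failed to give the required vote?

A: 2/3 of 2189952 = 1459968; 1,459,968 required, 1,460,068 in favor — approved.
B: a majority of 1822772 is 911387; 911,387 required, 911,387 in favor — approved.
C: a majority of 2722505 is 1361253; 1,361,253 required, 1,361,125 in favor — not approved.

Not approved — the C shares did not give the required vote.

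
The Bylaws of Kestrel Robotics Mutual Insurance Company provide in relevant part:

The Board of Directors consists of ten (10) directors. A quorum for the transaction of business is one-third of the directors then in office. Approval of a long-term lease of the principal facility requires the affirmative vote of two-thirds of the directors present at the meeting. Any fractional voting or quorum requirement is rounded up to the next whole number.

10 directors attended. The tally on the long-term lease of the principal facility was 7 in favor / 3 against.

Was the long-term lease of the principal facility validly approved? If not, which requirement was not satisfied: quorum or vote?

Valid — all requirements satisfied.

Quorum: 10 present; quorum is 4. Satisfied.
Vote: the long-term lease of the principal facility requires two-thirds of the directors present (10). 2/3 of 10 = 6.67, rounded up to 7, so 7 affirmative votes are needed; 7 voted in favor. Satisfied.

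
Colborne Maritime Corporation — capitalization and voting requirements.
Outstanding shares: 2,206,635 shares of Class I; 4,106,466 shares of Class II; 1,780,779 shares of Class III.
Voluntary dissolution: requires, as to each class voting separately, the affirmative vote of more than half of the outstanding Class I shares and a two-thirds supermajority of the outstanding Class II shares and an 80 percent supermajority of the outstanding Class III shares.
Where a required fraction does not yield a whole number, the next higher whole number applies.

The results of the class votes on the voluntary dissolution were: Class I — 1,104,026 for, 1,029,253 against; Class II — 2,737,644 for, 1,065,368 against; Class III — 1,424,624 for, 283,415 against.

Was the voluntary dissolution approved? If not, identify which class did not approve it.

Approved — every class gave the required vote.

Class I: a majority of 2206635 is 1103318; 1,103,318 required, 1,104,026 in favor — approved.
Class II: 2/3 of 4106466 = 2737644; 2,737,644 required, 2,737,644 in favor — approved.
Class III: 4/5 of 1780779 = 1424623.20, rounded up to 1424624; 1,424,624 required, 1,424,624 in favor — approved.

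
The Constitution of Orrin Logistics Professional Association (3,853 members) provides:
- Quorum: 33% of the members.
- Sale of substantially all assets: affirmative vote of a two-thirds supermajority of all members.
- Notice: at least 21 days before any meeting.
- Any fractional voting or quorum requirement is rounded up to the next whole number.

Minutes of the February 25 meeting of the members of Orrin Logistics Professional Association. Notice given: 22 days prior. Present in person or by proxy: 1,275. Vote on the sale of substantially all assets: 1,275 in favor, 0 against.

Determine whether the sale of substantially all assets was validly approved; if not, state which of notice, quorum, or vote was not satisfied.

Notice: 22 days given; 21 required. Satisfied.
Quorum: 33% of 3,853 = 1,271.49, rounded up to 1,272; 1,275 present. Satisfied.
Vote: requires two-thirds of all members (3,853); 2/3 of 3853 = 2568.67, rounded up to 2569, so 2,569 needed; 1,275 in favor. Not satisfied.

Invalid — vote requirement not satisfied.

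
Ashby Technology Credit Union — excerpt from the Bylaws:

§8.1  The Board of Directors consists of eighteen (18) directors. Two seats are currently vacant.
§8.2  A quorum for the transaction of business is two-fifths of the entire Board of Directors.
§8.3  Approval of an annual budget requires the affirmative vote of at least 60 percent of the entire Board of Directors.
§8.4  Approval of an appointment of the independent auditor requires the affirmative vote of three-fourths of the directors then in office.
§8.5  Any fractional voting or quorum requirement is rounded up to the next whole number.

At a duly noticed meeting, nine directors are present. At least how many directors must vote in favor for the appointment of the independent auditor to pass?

12

The appointment of the independent auditor requires three-fourths of the directors then in office (16).
3/4 of 16 = 12.
(Only 9 can vote, so the appointment of the independent auditor cannot pass at this meeting, but the required vote is still 12.)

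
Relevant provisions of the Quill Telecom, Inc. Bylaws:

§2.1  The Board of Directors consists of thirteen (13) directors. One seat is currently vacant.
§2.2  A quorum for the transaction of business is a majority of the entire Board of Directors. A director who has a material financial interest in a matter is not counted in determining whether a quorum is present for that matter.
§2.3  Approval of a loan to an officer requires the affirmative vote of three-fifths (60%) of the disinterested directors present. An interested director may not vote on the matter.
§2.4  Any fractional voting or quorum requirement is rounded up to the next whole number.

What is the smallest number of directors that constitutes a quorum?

A majority of 13 is 7.

7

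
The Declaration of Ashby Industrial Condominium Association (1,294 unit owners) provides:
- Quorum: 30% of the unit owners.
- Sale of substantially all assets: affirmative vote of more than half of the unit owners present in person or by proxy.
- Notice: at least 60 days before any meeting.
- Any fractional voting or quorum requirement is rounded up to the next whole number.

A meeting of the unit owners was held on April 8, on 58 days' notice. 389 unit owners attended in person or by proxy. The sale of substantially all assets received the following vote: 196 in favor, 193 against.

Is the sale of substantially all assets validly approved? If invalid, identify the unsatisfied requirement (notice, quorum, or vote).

Notice: 58 days given; 60 required. Not satisfied.
Quorum: 30% of 1,294 = 388.20, rounded up to 389; 389 present. Satisfied.
Vote: requires a majority of those present (389); a majority of 389 is 195, so 195 needed; 196 in favor. Satisfied.

Invalid — notice requirement not satisfied.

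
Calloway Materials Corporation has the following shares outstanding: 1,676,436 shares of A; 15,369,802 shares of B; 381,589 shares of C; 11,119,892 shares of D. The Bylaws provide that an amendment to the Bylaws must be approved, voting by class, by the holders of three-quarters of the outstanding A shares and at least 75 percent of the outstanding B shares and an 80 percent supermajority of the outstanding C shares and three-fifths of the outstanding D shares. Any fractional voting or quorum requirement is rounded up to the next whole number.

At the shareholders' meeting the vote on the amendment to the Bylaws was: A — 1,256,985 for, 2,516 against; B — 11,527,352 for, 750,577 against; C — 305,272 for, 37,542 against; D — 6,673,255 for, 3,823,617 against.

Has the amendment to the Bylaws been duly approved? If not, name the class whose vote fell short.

Not approved — the A shares did not give the required vote.

A: 3/4 of 1676436 = 1257327; 1,257,327 required, 1,256,985 in favor — not approved.
B: 3/4 of 15369802 = 11527351.50, rounded up to 11527352; 11,527,352 required, 11,527,352 in favor — approved.
C: 4/5 of 381589 = 305271.20, rounded up to 305272; 305,272 required, 305,272 in favor — approved.
D: 3/5 of 11119892 = 6671935.20, rounded up to 6671936; 6,671,936 required, 6,673,255 in favor — approved.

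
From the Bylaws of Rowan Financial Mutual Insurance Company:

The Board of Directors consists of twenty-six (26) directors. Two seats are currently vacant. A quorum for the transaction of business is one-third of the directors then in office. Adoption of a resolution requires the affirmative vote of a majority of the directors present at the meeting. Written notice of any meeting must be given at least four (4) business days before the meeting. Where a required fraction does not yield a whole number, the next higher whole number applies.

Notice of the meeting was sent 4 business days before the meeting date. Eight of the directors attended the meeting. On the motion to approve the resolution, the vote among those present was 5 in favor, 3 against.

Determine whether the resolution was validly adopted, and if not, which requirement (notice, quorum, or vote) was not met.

Valid — all requirements satisfied.

Notice: 4 business days given; 4 required (4 ≥ 4). Satisfied.
Quorum: 8 present; quorum is 8. Satisfied.
Vote: the resolution requires a majority of the directors present (8). A majority of 8 is 5, so 5 affirmative votes are needed; 5 voted in favor. Satisfied.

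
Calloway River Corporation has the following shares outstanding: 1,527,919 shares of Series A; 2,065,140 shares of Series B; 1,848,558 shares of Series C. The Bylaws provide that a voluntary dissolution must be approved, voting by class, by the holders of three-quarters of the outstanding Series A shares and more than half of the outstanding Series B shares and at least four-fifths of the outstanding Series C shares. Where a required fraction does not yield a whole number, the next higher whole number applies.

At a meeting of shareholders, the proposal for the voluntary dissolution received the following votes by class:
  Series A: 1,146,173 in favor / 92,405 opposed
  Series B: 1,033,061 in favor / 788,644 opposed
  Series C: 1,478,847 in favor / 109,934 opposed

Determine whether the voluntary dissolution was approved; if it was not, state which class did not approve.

Approved — every class gave the required vote.

Series A: 3/4 of 1527919 = 1145939.25, rounded up to 1145940; 1,145,940 required, 1,146,173 in favor — approved.
Series B: a majority of 2065140 is 1032571; 1,032,571 required, 1,033,061 in favor — approved.
Series C: 4/5 of 1848558 = 1478846.40, rounded up to 1478847; 1,478,847 required, 1,478,847 in favor — approved.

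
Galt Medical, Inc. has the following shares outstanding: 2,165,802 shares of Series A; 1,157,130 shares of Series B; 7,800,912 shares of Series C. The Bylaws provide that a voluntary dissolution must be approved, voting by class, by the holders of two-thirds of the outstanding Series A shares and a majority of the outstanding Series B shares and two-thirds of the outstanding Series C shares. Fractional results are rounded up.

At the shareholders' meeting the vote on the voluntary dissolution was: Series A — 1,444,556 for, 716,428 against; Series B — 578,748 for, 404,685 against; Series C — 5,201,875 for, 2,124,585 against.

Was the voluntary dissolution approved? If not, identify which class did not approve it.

Approved — every class gave the required vote.

Series A: 2/3 of 2165802 = 1443868; 1,443,868 required, 1,444,556 in favor — approved.
Series B: a majority of 1157130 is 578566; 578,566 required, 578,748 in favor — approved.
Series C: 2/3 of 7800912 = 5200608; 5,200,608 required, 5,201,875 in favor — approved.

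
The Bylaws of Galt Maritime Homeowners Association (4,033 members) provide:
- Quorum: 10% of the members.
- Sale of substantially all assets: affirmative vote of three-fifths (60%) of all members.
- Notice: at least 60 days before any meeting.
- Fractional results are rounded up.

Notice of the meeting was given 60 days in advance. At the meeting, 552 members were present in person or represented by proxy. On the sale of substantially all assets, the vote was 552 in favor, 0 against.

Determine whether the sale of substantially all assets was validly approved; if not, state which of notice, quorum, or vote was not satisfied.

Invalid — vote requirement not satisfied.

Notice: 60 days given; 60 required. Satisfied.
Quorum: 10% of 4,033 = 403.30, rounded up to 404; 552 present. Satisfied.
Vote: requires three-fifths of all members (4,033); 3/5 of 4033 = 2419.80, rounded up to 2420, so 2,420 needed; 552 in favor. Not satisfied.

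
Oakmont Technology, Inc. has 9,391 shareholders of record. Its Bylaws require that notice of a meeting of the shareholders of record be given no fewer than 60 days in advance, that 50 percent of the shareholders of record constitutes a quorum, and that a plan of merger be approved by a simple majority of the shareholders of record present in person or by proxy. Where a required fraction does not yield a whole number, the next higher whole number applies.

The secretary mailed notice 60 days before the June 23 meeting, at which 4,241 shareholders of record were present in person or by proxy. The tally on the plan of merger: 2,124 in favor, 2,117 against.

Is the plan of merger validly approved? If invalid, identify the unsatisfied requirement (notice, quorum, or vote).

Notice: 60 days given; 60 required. Satisfied.
Quorum: 50% of 9,391 = 4,695.50, rounded up to 4,696; 4,241 present. Not satisfied.
Vote: requires a majority of those present (4,241); a majority of 4241 is 2121, so 2,121 needed; 2,124 in favor. Satisfied.

Invalid — quorum requirement not satisfied.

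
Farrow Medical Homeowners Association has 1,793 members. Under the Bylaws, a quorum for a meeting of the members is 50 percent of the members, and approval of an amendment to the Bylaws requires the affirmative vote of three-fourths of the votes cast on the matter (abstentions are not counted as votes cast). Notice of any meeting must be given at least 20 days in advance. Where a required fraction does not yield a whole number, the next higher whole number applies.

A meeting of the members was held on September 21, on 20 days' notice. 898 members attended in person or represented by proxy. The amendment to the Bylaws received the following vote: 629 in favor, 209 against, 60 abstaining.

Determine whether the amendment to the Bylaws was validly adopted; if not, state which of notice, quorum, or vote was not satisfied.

Valid — all requirements satisfied.

Notice: 20 days given; 20 required. Satisfied.
Quorum: 50% of 1,793 = 896.50, rounded up to 897; 898 present. Satisfied.
Vote: requires three-fourths of the votes cast (898 − 60 abstaining = 838); 3/4 of 838 = 628.50, rounded up to 629, so 629 needed; 629 in favor. Satisfied.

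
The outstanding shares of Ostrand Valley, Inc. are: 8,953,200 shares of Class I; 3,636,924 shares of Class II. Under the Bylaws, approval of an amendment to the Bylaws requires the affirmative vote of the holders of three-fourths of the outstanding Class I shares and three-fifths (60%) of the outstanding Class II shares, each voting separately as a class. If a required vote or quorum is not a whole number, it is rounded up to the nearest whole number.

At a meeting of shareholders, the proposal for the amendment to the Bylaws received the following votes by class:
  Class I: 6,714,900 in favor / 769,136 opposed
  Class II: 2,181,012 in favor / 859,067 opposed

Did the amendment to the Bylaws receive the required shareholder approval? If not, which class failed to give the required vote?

Class I: 3/4 of 8953200 = 6714900; 6,714,900 required, 6,714,900 in favor — approved.
Class II: 3/5 of 3636924 = 2182154.40, rounded up to 2182155; 2,182,155 required, 2,181,012 in favor — not approved.

Not approved — the Class II shares did not give the required vote.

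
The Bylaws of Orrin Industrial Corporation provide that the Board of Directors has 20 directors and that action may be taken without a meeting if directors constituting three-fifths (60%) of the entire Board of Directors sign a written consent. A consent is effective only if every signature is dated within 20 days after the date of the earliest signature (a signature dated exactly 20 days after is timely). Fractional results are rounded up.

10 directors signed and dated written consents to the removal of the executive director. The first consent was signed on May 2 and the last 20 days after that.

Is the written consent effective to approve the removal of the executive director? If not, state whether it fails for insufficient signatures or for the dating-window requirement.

Signatures required: three-fifths (60%) of 20 — 3/5 of 20 = 12, so 12 needed; 10 signed. Insufficient.
Dating window: the latest signature is 20 days after the earliest; the limit is 20 days. Within the window.

Not effective — insufficient signatures.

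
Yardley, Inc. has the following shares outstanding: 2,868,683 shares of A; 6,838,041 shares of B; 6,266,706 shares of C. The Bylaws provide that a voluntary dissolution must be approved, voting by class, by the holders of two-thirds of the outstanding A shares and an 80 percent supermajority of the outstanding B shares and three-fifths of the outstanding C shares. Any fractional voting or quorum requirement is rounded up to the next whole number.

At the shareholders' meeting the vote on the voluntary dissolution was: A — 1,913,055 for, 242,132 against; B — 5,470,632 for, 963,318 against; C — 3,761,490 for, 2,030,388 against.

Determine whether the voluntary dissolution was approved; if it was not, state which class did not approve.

Approved — every class gave the required vote.

A: 2/3 of 2868683 = 1912455.33, rounded up to 1912456; 1,912,456 required, 1,913,055 in favor — approved.
B: 4/5 of 6838041 = 5470432.80, rounded up to 5470433; 5,470,433 required, 5,470,632 in favor — approved.
C: 3/5 of 6266706 = 3760023.60, rounded up to 3760024; 3,760,024 required, 3,761,490 in favor — approved.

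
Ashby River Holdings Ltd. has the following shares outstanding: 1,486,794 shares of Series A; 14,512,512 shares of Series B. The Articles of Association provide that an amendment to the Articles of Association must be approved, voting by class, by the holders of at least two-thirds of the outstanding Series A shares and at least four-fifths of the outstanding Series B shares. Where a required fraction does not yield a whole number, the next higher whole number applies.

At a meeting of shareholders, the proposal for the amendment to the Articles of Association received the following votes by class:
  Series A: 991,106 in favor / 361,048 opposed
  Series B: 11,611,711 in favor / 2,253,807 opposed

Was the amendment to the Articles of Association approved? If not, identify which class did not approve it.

Series A: 2/3 of 1486794 = 991196; 991,196 required, 991,106 in favor — not approved.
Series B: 4/5 of 14512512 = 11610009.60, rounded up to 11610010; 11,610,010 required, 11,611,711 in favor — approved.

Not approved — the Series A shares did not give the required vote.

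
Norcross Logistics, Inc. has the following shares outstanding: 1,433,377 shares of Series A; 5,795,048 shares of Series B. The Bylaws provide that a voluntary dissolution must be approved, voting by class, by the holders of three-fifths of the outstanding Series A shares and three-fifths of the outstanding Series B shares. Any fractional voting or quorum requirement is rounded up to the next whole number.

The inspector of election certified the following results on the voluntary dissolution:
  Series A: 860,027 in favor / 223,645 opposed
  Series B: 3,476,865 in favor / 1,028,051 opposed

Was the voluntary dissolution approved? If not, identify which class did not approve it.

Series A: 3/5 of 1433377 = 860026.20, rounded up to 860027; 860,027 required, 860,027 in favor — approved.
Series B: 3/5 of 5795048 = 3477028.80, rounded up to 3477029; 3,477,029 required, 3,476,865 in favor — not approved.

Not approved — the Series B shares did not give the required vote.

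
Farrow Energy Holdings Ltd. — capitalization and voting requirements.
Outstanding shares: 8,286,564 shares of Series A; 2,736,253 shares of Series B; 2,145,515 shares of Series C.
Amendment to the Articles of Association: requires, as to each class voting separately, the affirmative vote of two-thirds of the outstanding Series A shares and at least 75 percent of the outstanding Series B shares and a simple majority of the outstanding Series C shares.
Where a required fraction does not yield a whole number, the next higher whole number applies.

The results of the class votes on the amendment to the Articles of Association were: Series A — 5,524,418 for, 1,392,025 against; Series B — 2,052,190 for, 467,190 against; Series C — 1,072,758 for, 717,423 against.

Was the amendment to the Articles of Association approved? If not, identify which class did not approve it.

Series A: 2/3 of 8286564 = 5524376; 5,524,376 required, 5,524,418 in favor — approved.
Series B: 3/4 of 2736253 = 2052189.75, rounded up to 2052190; 2,052,190 required, 2,052,190 in favor — approved.
Series C: a majority of 2145515 is 1072758; 1,072,758 required, 1,072,758 in favor — approved.

Approved — every class gave the required vote.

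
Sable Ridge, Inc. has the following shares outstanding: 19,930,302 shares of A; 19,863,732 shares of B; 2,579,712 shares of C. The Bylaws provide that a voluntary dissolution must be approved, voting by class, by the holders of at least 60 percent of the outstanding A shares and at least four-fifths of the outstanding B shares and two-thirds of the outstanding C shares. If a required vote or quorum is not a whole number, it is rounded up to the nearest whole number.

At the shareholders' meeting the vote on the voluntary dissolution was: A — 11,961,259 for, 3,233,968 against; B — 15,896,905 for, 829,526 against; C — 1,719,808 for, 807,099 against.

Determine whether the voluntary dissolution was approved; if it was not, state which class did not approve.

A: 3/5 of 19930302 = 11958181.20, rounded up to 11958182; 11,958,182 required, 11,961,259 in favor — approved.
B: 4/5 of 19863732 = 15890985.60, rounded up to 15890986; 15,890,986 required, 15,896,905 in favor — approved.
C: 2/3 of 2579712 = 1719808; 1,719,808 required, 1,719,808 in favor — approved.

Approved — every class gave the required vote.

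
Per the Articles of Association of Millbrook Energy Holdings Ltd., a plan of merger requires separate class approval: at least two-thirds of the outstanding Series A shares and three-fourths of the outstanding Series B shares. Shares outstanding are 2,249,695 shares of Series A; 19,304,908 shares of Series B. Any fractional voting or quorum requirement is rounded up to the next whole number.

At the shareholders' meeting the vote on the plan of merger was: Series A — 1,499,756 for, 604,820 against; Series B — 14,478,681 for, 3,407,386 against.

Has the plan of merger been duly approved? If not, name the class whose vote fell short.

Not approved — the Series A shares did not give the required vote.

Series A: 2/3 of 2249695 = 1499796.67, rounded up to 1499797; 1,499,797 required, 1,499,756 in favor — not approved.
Series B: 3/4 of 19304908 = 14478681; 14,478,681 required, 14,478,681 in favor — approved.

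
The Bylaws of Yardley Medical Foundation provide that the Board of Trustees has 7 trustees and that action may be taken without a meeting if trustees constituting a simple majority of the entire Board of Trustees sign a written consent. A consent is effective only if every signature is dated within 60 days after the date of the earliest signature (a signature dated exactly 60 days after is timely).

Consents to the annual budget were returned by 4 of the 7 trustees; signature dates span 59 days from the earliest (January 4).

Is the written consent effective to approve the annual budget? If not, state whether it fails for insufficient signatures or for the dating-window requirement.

Effective — both the signature and dating-window requirements are satisfied.

Signatures required: a simple majority of 7 — a majority of 7 is 4, so 4 needed; 4 signed. Sufficient.
Dating window: the latest signature is 59 days after the earliest; the limit is 60 days. Within the window.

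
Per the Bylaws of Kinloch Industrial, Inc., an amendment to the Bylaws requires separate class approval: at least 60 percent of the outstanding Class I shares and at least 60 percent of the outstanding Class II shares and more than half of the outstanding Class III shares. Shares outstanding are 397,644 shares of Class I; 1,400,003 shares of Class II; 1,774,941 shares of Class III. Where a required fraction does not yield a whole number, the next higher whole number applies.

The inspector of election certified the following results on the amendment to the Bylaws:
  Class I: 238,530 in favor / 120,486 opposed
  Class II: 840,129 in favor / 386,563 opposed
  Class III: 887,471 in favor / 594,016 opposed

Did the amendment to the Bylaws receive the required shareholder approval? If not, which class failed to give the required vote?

Class I: 3/5 of 397644 = 238586.40, rounded up to 238587; 238,587 required, 238,530 in favor — not approved.
Class II: 3/5 of 1400003 = 840001.80, rounded up to 840002; 840,002 required, 840,129 in favor — approved.
Class III: a majority of 1774941 is 887471; 887,471 required, 887,471 in favor — approved.

Not approved — the Class I shares did not give the required vote.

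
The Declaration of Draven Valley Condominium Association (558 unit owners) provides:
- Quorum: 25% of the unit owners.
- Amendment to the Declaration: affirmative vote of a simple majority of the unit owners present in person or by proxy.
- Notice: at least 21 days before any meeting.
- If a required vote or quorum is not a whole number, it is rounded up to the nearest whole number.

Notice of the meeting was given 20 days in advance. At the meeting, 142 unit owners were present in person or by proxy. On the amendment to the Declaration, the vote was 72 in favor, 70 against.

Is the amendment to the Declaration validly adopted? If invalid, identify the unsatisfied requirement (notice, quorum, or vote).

Invalid — notice requirement not satisfied.

Notice: 20 days given; 21 required. Not satisfied.
Quorum: 25% of 558 = 139.50, rounded up to 140; 142 present. Satisfied.
Vote: requires a majority of those present (142); a majority of 142 is 72, so 72 needed; 72 in favor. Satisfied.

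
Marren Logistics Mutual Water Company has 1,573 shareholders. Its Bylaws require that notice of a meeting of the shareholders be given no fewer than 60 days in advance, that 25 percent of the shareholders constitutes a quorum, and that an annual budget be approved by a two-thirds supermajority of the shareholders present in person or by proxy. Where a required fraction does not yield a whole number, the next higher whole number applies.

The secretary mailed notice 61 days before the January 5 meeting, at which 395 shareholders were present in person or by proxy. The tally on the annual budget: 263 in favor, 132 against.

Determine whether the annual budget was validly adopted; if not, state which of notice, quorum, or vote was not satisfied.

Notice: 61 days given; 60 required. Satisfied.
Quorum: 25% of 1,573 = 393.25, rounded up to 394; 395 present. Satisfied.
Vote: requires two-thirds of those present (395); 2/3 of 395 = 263.33, rounded up to 264, so 264 needed; 263 in favor. Not satisfied.

Invalid — vote requirement not satisfied.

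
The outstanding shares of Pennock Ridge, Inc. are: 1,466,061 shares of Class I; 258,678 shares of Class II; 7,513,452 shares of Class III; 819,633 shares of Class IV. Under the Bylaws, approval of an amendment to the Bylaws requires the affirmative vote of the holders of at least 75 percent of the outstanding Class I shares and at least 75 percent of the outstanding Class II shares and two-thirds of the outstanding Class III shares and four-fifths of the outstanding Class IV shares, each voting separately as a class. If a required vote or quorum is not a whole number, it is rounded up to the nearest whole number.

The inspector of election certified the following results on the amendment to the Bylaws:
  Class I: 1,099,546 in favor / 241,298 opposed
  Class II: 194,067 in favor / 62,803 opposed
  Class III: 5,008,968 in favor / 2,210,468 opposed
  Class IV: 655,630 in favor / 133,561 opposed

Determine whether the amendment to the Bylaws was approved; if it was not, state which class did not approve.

Not approved — the Class IV shares did not give the required vote.

Class I: 3/4 of 1466061 = 1099545.75, rounded up to 1099546; 1,099,546 required, 1,099,546 in favor — approved.
Class II: 3/4 of 258678 = 194008.50, rounded up to 194009; 194,009 required, 194,067 in favor — approved.
Class III: 2/3 of 7513452 = 5008968; 5,008,968 required, 5,008,968 in favor — approved.
Class IV: 4/5 of 819633 = 655706.40, rounded up to 655707; 655,707 required, 655,630 in favor — not approved.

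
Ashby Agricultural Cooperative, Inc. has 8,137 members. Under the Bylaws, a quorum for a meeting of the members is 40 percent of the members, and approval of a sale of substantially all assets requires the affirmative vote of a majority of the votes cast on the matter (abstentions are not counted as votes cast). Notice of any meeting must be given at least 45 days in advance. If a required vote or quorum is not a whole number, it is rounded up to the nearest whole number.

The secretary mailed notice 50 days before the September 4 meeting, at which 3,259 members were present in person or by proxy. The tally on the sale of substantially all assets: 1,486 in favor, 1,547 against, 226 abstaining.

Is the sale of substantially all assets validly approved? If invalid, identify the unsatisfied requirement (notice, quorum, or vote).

Notice: 50 days given; 45 required. Satisfied.
Quorum: 40% of 8,137 = 3,254.80, rounded up to 3,255; 3,259 present. Satisfied.
Vote: requires a majority of the votes cast (3,259 − 226 abstaining = 3,033); a majority of 3033 is 1517, so 1,517 needed; 1,486 in favor. Not satisfied.

Invalid — vote requirement not satisfied.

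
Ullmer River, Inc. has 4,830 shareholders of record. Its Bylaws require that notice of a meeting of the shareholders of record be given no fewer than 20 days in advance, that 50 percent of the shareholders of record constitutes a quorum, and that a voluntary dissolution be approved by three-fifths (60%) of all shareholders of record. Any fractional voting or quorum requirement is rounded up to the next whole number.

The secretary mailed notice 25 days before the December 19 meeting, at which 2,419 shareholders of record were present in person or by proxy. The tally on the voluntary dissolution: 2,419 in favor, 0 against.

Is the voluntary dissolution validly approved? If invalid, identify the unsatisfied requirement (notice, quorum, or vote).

Notice: 25 days given; 20 required. Satisfied.
Quorum: 50% of 4,830 = 2,415; 2,419 present. Satisfied.
Vote: requires three-fifths of all shareholders of record (4,830); 3/5 of 4830 = 2898, so 2,898 needed; 2,419 in favor. Not satisfied.

Invalid — vote requirement not satisfied.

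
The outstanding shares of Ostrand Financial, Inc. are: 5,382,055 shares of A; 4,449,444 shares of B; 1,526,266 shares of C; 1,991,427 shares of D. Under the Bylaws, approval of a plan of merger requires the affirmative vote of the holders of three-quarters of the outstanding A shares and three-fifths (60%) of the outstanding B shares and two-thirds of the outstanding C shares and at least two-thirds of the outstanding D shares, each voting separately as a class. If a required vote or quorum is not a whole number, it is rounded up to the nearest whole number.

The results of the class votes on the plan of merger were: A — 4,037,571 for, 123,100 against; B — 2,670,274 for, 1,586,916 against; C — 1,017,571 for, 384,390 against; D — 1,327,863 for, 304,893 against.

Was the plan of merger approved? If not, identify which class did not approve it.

A: 3/4 of 5382055 = 4036541.25, rounded up to 4036542; 4,036,542 required, 4,037,571 in favor — approved.
B: 3/5 of 4449444 = 2669666.40, rounded up to 2669667; 2,669,667 required, 2,670,274 in favor — approved.
C: 2/3 of 1526266 = 1017510.67, rounded up to 1017511; 1,017,511 required, 1,017,571 in favor — approved.
D: 2/3 of 1991427 = 1327618; 1,327,618 required, 1,327,863 in favor — approved.

Approved — every class gave the required vote.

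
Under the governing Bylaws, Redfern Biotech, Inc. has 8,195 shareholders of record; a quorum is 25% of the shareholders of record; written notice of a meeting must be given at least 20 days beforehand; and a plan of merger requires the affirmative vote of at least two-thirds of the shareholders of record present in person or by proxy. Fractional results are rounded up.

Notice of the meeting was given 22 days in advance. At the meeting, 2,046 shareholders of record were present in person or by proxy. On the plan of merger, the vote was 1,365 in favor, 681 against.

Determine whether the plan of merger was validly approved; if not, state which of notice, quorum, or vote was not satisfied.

Notice: 22 days given; 20 required. Satisfied.
Quorum: 25% of 8,195 = 2,048.75, rounded up to 2,049; 2,046 present. Not satisfied.
Vote: requires two-thirds of those present (2,046); 2/3 of 2046 = 1364, so 1,364 needed; 1,365 in favor. Satisfied.

Invalid — quorum requirement not satisfied.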